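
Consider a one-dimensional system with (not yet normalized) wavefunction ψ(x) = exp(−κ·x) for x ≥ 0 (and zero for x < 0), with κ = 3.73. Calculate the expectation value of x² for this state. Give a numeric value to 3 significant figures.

⟨x²⟩ = ∫ x²·|ψ|² dx / ∫|ψ|² dx (integrals over the domain).
Every integrand reduces to terms xʲ·e^(−2κx) on [0, ∞); use ∫₀^∞ xʲ·e^(−2κx) dx = j!/(2κ)^(j+1).
State is unnormalized: ∫|ψ|² dx = 0.13405, and ∫ψ*·x²·ψ dx = 0.0048174, so ⟨x²⟩ = 0.0048174 / 0.13405.
⟨x²⟩ = 0.035938.

0.0359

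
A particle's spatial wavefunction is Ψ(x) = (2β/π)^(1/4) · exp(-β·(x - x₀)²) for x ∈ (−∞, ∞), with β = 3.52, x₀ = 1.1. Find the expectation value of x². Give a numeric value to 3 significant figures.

1.28

⟨x²⟩ = ∫ x²·|Ψ|² dx (integrals over the domain).
Gaussian moments (u = x − x₀): ∫u^(2j)·e^(−2βu²) du = (2j−1)!!/(4β)^j · √(π/(2β)), odd powers integrate to 0; here √(π/(2β)) = 0.66802.
⟨x²⟩ = 1.2810.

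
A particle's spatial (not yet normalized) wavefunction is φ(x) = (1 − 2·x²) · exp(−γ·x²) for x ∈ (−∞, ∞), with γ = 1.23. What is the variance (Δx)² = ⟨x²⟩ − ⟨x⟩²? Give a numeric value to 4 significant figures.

0.3095

Compute ⟨x⟩ and ⟨x²⟩ separately, then (Δx)² = ⟨x²⟩ − ⟨x⟩².
Expand each integrand as polynomial × e^(−2γx²) and use ∫x^(2j)·e^(−2γx²) dx = (2j−1)!!/(4γ)^j · √(π/(2γ)), odd powers → 0; here √(π/(2γ)) = 1.1301.
Normalization: ∫|φ|² dx = 0.77153.
⟨x⟩ = 0.0000 and ⟨x²⟩ = 0.30951.
(Δx)² = 0.30951 − (0.0000)² = 0.30951.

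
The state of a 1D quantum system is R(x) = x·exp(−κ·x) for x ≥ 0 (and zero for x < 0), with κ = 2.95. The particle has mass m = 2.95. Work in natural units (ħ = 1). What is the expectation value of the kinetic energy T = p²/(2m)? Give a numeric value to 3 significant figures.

T = −(ħ²/2m) d²/dx², so ⟨T⟩ = −(ħ²/2m) ∫ R*·R'' dx / ∫|R|² dx; with m = 2.95.
Differentiate x·exp(−κ·x) with the product rule; every integrand then reduces to terms xʲ·e^(−2κx) on [0, ∞), with ∫₀^∞ xʲ·e^(−2κx) dx = j!/(2κ)^(j+1).
State is unnormalized: ∫|R|² dx = 0.0097381, and ∫R*·(−ħ²/2m · R'') dx = 0.014364, so ⟨T⟩ = 0.014364 / 0.0097381.
⟨T⟩ = 1.4750.

1.48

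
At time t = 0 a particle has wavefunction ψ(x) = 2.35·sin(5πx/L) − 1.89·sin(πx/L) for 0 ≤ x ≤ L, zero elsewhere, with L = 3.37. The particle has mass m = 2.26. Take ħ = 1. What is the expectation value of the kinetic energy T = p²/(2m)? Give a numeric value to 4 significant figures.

T = −(ħ²/2m) d²/dx², so ⟨T⟩ = −(ħ²/2m) ∫ ψ*·ψ'' dx / ∫|ψ|² dx; with m = 2.26.
d²/dx² sin(jπx/L) = −(jπ/L)²·sin(jπx/L); on 0 ≤ x ≤ L, ∫sin²(jπx/L) dx = L/2 and ∫sin(jπx/L)·sin(lπx/L) dx = 0 for j ≠ l, so only diagonal terms survive in ∫|ψ|² and ∫ψ·ψ″; ∫ψ·ψ′ dx = [ψ²/2] between the walls = 0.
State is unnormalized: ∫|ψ|² dx = 15.324, and ∫ψ*·(−ħ²/2m · ψ'') dx = 45.885, so ⟨T⟩ = 45.885 / 15.324.
⟨T⟩ = 2.9942.

2.994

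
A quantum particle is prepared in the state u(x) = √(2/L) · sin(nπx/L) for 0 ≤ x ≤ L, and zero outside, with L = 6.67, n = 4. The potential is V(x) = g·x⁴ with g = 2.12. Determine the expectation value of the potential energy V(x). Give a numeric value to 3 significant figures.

813.

⟨V⟩ = ∫ V(x)·|u|² dx.
With sin²θ = (1 − cos2θ)/2 on 0 ≤ x ≤ L: ∫sin²(nπx/L) dx = L/2, ∫x·sin²(nπx/L) dx = L²/4, ∫x²·sin²(nπx/L) dx = L³·(1/6 − 1/(4n²π²)); higher powers xᵏ the same way, integrating xᵏ·cos(2nπx/L) by parts.
⟨V⟩ = 812.89.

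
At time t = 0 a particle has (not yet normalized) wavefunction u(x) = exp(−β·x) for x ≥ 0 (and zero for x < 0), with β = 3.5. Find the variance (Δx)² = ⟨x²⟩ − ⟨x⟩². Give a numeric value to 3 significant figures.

Compute ⟨x⟩ and ⟨x²⟩ separately, then (Δx)² = ⟨x²⟩ − ⟨x⟩².
Every integrand reduces to terms xʲ·e^(−2βx) on [0, ∞); use ∫₀^∞ xʲ·e^(−2βx) dx = j!/(2β)^(j+1).
Normalization: ∫|u|² dx = 0.14286.
⟨x⟩ = 0.14286 and ⟨x²⟩ = 0.040816.
(Δx)² = 0.040816 − (0.14286)² = 0.020408.

0.0204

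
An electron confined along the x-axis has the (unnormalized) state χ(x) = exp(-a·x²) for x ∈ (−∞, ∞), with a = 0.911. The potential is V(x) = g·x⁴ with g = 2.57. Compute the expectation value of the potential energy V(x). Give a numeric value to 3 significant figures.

0.581

⟨V⟩ = ∫ V(x)·|χ|² dx / ∫|χ|² dx.
Gaussian moments: ∫x^(2j)·e^(−2ax²) dx = (2j−1)!!/(4a)^j · √(π/(2a)), odd powers integrate to 0; here √(π/(2a)) = 1.3131.
State is unnormalized: ∫|χ|² dx = 1.3131, and ∫χ*·V(x)·χ dx = 0.76243, so ⟨V⟩ = 0.76243 / 1.3131.
⟨V⟩ = 0.58063.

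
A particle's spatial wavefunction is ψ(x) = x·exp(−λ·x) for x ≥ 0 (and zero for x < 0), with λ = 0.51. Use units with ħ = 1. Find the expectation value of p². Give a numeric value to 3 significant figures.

0.260

p² ψ = −ħ² d²ψ/dx²; ⟨p²⟩ = −ħ² ∫ ψ*·ψ'' dx / ∫|ψ|² dx.
Differentiate x·exp(−λ·x) with the product rule; every integrand then reduces to terms xʲ·e^(−2λx) on [0, ∞), with ∫₀^∞ xʲ·e^(−2λx) dx = j!/(2λ)^(j+1).
State is unnormalized: ∫|ψ|² dx = 1.8846, and ∫ψ*·(−ħ² ψ'') dx = 0.49020, so ⟨p²⟩ = 0.49020 / 1.8846.
⟨p²⟩ = 0.26010.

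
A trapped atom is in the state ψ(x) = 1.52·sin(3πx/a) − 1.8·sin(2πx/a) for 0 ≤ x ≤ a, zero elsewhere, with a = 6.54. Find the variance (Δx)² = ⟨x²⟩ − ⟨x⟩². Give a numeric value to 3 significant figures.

1.57

Compute ⟨x⟩ and ⟨x²⟩ separately, then (Δx)² = ⟨x²⟩ − ⟨x⟩².
On 0 ≤ x ≤ a (j ≠ l): ∫sin²(jπx/a) dx = a/2, ∫sin(jπx/a)·sin(lπx/a) dx = 0; diagonal moments ∫x·sin²(jπx/a) dx = a²/4, ∫x²·sin²(jπx/a) dx = a³·(1/6 − 1/(4j²π²)); cross terms ∫x·sin(jπx/a)·sin(lπx/a) dx = 0 for j + l even and −4jla²/(π²(j² − l²)²) for j + l odd, ∫x²·sin(jπx/a)·sin(lπx/a) dx = (−1)^(j+l)·4jla³/(π²(j² − l²)²); higher powers the same way via product-to-sum and parts.
Normalization: ∫|ψ|² dx = 18.150.
⟨x⟩ = 4.5243 and ⟨x²⟩ = 22.044.
(Δx)² = 22.044 − (4.5243)² = 1.5746.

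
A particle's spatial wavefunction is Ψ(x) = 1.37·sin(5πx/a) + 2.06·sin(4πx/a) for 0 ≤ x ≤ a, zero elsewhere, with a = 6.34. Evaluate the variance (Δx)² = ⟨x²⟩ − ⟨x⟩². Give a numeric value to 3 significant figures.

1.87

Compute ⟨x⟩ and ⟨x²⟩ separately, then (Δx)² = ⟨x²⟩ − ⟨x⟩².
On 0 ≤ x ≤ a (j ≠ l): ∫sin²(jπx/a) dx = a/2, ∫sin(jπx/a)·sin(lπx/a) dx = 0; diagonal moments ∫x·sin²(jπx/a) dx = a²/4, ∫x²·sin²(jπx/a) dx = a³·(1/6 − 1/(4j²π²)); cross terms ∫x·sin(jπx/a)·sin(lπx/a) dx = 0 for j + l even and −4jla²/(π²(j² − l²)²) for j + l odd, ∫x²·sin(jπx/a)·sin(lπx/a) dx = (−1)^(j+l)·4jla³/(π²(j² − l²)²); higher powers the same way via product-to-sum and parts.
Normalization: ∫|Ψ|² dx = 19.402.
⟨x⟩ = 1.9998 and ⟨x²⟩ = 5.8663.
(Δx)² = 5.8663 − (1.9998)² = 1.8671.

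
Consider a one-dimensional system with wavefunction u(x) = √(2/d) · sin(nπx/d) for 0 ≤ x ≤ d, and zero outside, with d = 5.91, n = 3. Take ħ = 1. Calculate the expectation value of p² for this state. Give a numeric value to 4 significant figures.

2.543

p² u = −ħ² d²u/dx²; ⟨p²⟩ = −ħ² ∫ u*·u'' dx.
d/dx sin(nπx/d) = (nπ/d)·cos(nπx/d) and d²/dx² sin(nπx/d) = −(nπ/d)²·sin(nπx/d); on 0 ≤ x ≤ d, ∫sin²(nπx/d) dx = d/2 and ∫sin(nπx/d)·cos(nπx/d) dx = 0.
⟨p²⟩ = 2.5431.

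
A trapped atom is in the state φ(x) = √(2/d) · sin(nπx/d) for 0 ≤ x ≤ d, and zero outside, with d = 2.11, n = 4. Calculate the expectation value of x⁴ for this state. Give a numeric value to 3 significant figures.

3.84

⟨x⁴⟩ = ∫ x⁴·|φ|² dx (integrals over the domain).
With sin²θ = (1 − cos2θ)/2 on 0 ≤ x ≤ d: ∫sin²(nπx/d) dx = d/2, ∫x·sin²(nπx/d) dx = d²/4, ∫x²·sin²(nπx/d) dx = d³·(1/6 − 1/(4n²π²)); higher powers xᵏ the same way, integrating xᵏ·cos(2nπx/d) by parts.
⟨x⁴⟩ = 3.8399.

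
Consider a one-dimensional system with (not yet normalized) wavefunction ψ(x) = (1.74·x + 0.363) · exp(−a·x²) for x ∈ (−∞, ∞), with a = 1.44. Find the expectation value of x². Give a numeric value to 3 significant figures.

0.451

⟨x²⟩ = ∫ x²·|ψ|² dx / ∫|ψ|² dx (integrals over the domain).
Expand each integrand as polynomial × e^(−2ax²) and use ∫x^(2j)·e^(−2ax²) dx = (2j−1)!!/(4a)^j · √(π/(2a)), odd powers → 0; here √(π/(2a)) = 1.0444.
State is unnormalized: ∫|ψ|² dx = 0.68660, and ∫ψ*·x²·ψ dx = 0.30982, so ⟨x²⟩ = 0.30982 / 0.68660.
⟨x²⟩ = 0.45124.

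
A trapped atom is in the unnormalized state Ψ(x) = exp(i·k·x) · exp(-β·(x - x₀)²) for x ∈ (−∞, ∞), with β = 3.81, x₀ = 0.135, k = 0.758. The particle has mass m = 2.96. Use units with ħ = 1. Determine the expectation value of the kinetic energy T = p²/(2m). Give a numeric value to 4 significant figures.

T = −(ħ²/2m) d²/dx², so ⟨T⟩ = −(ħ²/2m) ∫ Ψ*·Ψ'' dx / ∫|Ψ|² dx; with m = 2.96.
Gaussian moments (u = x − x₀): ∫u^(2j)·e^(−2βu²) du = (2j−1)!!/(4β)^j · √(π/(2β)), odd powers integrate to 0; here √(π/(2β)) = 0.64209. Derivatives: Ψ′ = (ik − 2βu)·Ψ, Ψ″ = ((ik − 2βu)² − 2β)·Ψ; the odd-in-u pieces drop out.
State is unnormalized: ∫|Ψ|² dx = 0.64209, and ∫Ψ*·(−ħ²/2m · Ψ'') dx = 0.47556, so ⟨T⟩ = 0.47556 / 0.64209.
⟨T⟩ = 0.74064.

0.7406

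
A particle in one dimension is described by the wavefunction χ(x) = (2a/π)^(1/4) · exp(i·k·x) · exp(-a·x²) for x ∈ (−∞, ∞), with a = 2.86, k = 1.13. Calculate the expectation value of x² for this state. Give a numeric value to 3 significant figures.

0.0874

⟨x²⟩ = ∫ x²·|χ|² dx (integrals over the domain).
Gaussian moments: ∫x^(2j)·e^(−2ax²) dx = (2j−1)!!/(4a)^j · √(π/(2a)), odd powers integrate to 0; here √(π/(2a)) = 0.74110.
⟨x²⟩ = 0.087413.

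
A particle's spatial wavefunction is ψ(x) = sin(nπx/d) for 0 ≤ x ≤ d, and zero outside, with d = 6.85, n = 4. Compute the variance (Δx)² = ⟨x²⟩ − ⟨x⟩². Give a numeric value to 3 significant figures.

3.76

Compute ⟨x⟩ and ⟨x²⟩ separately, then (Δx)² = ⟨x²⟩ − ⟨x⟩².
With sin²θ = (1 − cos2θ)/2 on 0 ≤ x ≤ d: ∫sin²(nπx/d) dx = d/2, ∫x·sin²(nπx/d) dx = d²/4, ∫x²·sin²(nπx/d) dx = d³·(1/6 − 1/(4n²π²)); higher powers xᵏ the same way, integrating xᵏ·cos(2nπx/d) by parts.
Normalization: ∫|ψ|² dx = 3.4250.
⟨x⟩ = 3.4250 and ⟨x²⟩ = 15.492.
(Δx)² = 15.492 − (3.4250)² = 3.7616.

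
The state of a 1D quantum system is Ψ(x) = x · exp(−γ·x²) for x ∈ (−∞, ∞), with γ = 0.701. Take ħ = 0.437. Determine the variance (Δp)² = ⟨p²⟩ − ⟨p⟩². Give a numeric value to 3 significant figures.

0.402

Compute ⟨p⟩ and ⟨p²⟩ separately; (Δp)² = ⟨p²⟩ − ⟨p⟩².
Expand each integrand as polynomial × e^(−2γx²) and use ∫x^(2j)·e^(−2γx²) dx = (2j−1)!!/(4γ)^j · √(π/(2γ)), odd powers → 0; here √(π/(2γ)) = 1.4969. Differentiate with the product rule, d/dx e^(−γx²) = −2γx·e^(−γx²).
Normalization: ∫|Ψ|² dx = 0.53385.
⟨p⟩ = 0.0000 and ⟨p²⟩ = 0.40161.
(Δp)² = 0.40161 − (0.0000)² = 0.40161.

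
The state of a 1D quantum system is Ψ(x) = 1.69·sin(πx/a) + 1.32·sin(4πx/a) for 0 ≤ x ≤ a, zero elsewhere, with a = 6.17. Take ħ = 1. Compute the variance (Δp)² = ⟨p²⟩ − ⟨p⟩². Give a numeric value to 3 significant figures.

Compute ⟨p⟩ and ⟨p²⟩ separately; (Δp)² = ⟨p²⟩ − ⟨p⟩².
d²/dx² sin(jπx/a) = −(jπ/a)²·sin(jπx/a); on 0 ≤ x ≤ a, ∫sin²(jπx/a) dx = a/2 and ∫sin(jπx/a)·sin(lπx/a) dx = 0 for j ≠ l, so only diagonal terms survive in ∫|Ψ|² and ∫Ψ·Ψ″; ∫Ψ·Ψ′ dx = [Ψ²/2] between the walls = 0.
Normalization: ∫|Ψ|² dx = 14.186.
⟨p⟩ = 0.0000 and ⟨p²⟩ = 1.7328.
(Δp)² = 1.7328 − (0.0000)² = 1.7328.

1.73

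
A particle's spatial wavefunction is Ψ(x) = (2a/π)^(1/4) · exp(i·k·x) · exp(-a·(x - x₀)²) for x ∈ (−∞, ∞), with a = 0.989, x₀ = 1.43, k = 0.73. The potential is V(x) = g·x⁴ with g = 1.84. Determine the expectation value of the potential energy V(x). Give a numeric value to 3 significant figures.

⟨V⟩ = ∫ V(x)·|Ψ|² dx.
Gaussian moments (u = x − x₀): ∫u^(2j)·e^(−2au²) du = (2j−1)!!/(4a)^j · √(π/(2a)), odd powers integrate to 0; here √(π/(2a)) = 1.2603.
⟨V⟩ = 13.754.

13.8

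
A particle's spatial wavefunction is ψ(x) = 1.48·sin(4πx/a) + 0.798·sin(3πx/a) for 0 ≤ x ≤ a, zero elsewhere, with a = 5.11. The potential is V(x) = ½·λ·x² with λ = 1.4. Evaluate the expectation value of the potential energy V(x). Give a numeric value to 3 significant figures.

2.99

⟨V⟩ = ∫ V(x)·|ψ|² dx / ∫|ψ|² dx.
On 0 ≤ x ≤ a (j ≠ l): ∫sin²(jπx/a) dx = a/2, ∫sin(jπx/a)·sin(lπx/a) dx = 0; diagonal moments ∫x·sin²(jπx/a) dx = a²/4, ∫x²·sin²(jπx/a) dx = a³·(1/6 − 1/(4j²π²)); cross terms ∫x·sin(jπx/a)·sin(lπx/a) dx = 0 for j + l even and −4jla²/(π²(j² − l²)²) for j + l odd, ∫x²·sin(jπx/a)·sin(lπx/a) dx = (−1)^(j+l)·4jla³/(π²(j² − l²)²); higher powers the same way via product-to-sum and parts.
State is unnormalized: ∫|ψ|² dx = 7.2235, and ∫ψ*·V(x)·ψ dx = 21.622, so ⟨V⟩ = 21.622 / 7.2235.
⟨V⟩ = 2.9933.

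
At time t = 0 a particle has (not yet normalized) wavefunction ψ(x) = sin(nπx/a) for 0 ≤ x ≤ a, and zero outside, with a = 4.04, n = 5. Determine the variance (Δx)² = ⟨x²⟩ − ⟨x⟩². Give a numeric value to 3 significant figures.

Compute ⟨x⟩ and ⟨x²⟩ separately, then (Δx)² = ⟨x²⟩ − ⟨x⟩².
With sin²θ = (1 − cos2θ)/2 on 0 ≤ x ≤ a: ∫sin²(nπx/a) dx = a/2, ∫x·sin²(nπx/a) dx = a²/4, ∫x²·sin²(nπx/a) dx = a³·(1/6 − 1/(4n²π²)); higher powers xᵏ the same way, integrating xᵏ·cos(2nπx/a) by parts.
Normalization: ∫|ψ|² dx = 2.0200.
⟨x⟩ = 2.0200 and ⟨x²⟩ = 5.4075.
(Δx)² = 5.4075 − (2.0200)² = 1.3271.

1.33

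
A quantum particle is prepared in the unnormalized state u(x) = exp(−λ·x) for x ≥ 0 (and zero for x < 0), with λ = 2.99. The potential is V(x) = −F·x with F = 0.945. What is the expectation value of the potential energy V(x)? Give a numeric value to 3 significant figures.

⟨V⟩ = ∫ V(x)·|u|² dx / ∫|u|² dx.
Every integrand reduces to terms xʲ·e^(−2λx) on [0, ∞); use ∫₀^∞ xʲ·e^(−2λx) dx = j!/(2λ)^(j+1).
State is unnormalized: ∫|u|² dx = 0.16722, and ∫u*·V(x)·u dx = -0.026426, so ⟨V⟩ = -0.026426 / 0.16722.
⟨V⟩ = -0.15803.

-0.158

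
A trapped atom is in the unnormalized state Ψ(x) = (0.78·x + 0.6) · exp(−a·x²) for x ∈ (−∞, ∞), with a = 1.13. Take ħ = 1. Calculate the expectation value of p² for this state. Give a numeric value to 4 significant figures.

1.745

p² Ψ = −ħ² d²Ψ/dx²; ⟨p²⟩ = −ħ² ∫ Ψ*·Ψ'' dx / ∫|Ψ|² dx.
Expand each integrand as polynomial × e^(−2ax²) and use ∫x^(2j)·e^(−2ax²) dx = (2j−1)!!/(4a)^j · √(π/(2a)), odd powers → 0; here √(π/(2a)) = 1.1790. Differentiate with the product rule, d/dx e^(−ax²) = −2ax·e^(−ax²).
State is unnormalized: ∫|Ψ|² dx = 0.58314, and ∫Ψ*·(−ħ² Ψ'') dx = 1.0176, so ⟨p²⟩ = 1.0176 / 0.58314.
⟨p²⟩ = 1.7450.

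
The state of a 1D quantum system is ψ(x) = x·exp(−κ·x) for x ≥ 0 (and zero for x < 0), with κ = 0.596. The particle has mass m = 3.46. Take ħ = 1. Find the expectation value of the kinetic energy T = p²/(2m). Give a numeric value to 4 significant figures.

T = −(ħ²/2m) d²/dx², so ⟨T⟩ = −(ħ²/2m) ∫ ψ*·ψ'' dx / ∫|ψ|² dx; with m = 3.46.
Differentiate x·exp(−κ·x) with the product rule; every integrand then reduces to terms xʲ·e^(−2κx) on [0, ∞), with ∫₀^∞ xʲ·e^(−2κx) dx = j!/(2κ)^(j+1).
State is unnormalized: ∫|ψ|² dx = 1.1809, and ∫ψ*·(−ħ²/2m · ψ'') dx = 0.060616, so ⟨T⟩ = 0.060616 / 1.1809.
⟨T⟩ = 0.051332.

0.05133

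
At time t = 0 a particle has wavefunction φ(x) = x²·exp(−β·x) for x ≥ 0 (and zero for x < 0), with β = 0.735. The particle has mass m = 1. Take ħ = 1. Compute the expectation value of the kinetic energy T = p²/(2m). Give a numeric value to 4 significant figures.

0.09004

T = −(ħ²/2m) d²/dx², so ⟨T⟩ = −(ħ²/2m) ∫ φ*·φ'' dx / ∫|φ|² dx; with m = 1.
Differentiate x²·exp(−β·x) with the product rule; every integrand then reduces to terms xʲ·e^(−2βx) on [0, ∞), with ∫₀^∞ xʲ·e^(−2βx) dx = j!/(2β)^(j+1).
State is unnormalized: ∫|φ|² dx = 3.4964, and ∫φ*·(−ħ²/2m · φ'') dx = 0.31481, so ⟨T⟩ = 0.31481 / 3.4964.
⟨T⟩ = 0.090038.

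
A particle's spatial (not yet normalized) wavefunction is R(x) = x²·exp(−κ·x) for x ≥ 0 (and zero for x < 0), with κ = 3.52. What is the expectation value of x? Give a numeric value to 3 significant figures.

⟨x⟩ = ∫ x·|R|² dx / ∫|R|² dx (integrals over the domain).
Every integrand reduces to terms xʲ·e^(−2κx) on [0, ∞); use ∫₀^∞ xʲ·e^(−2κx) dx = j!/(2κ)^(j+1).
State is unnormalized: ∫|R|² dx = 0.0013879, and ∫R*·x·R dx = 0.00098570, so ⟨x⟩ = 0.00098570 / 0.0013879.
⟨x⟩ = 0.71023.

0.710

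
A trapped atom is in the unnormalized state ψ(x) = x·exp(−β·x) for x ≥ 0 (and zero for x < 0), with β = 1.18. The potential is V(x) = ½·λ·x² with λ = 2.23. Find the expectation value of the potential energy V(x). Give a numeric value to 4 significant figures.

⟨V⟩ = ∫ V(x)·|ψ|² dx / ∫|ψ|² dx.
Every integrand reduces to terms xʲ·e^(−2βx) on [0, ∞); use ∫₀^∞ xʲ·e^(−2βx) dx = j!/(2β)^(j+1).
State is unnormalized: ∫|ψ|² dx = 0.15216, and ∫ψ*·V(x)·ψ dx = 0.36553, so ⟨V⟩ = 0.36553 / 0.15216.
⟨V⟩ = 2.4023.

2.402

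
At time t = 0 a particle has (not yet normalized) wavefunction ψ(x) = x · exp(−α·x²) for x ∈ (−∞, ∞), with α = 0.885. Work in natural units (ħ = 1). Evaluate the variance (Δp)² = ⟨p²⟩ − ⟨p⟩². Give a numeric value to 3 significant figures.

Compute ⟨p⟩ and ⟨p²⟩ separately; (Δp)² = ⟨p²⟩ − ⟨p⟩².
Expand each integrand as polynomial × e^(−2αx²) and use ∫x^(2j)·e^(−2αx²) dx = (2j−1)!!/(4α)^j · √(π/(2α)), odd powers → 0; here √(π/(2α)) = 1.3323. Differentiate with the product rule, d/dx e^(−αx²) = −2αx·e^(−αx²).
Normalization: ∫|ψ|² dx = 0.37634.
⟨p⟩ = 0.0000 and ⟨p²⟩ = 2.6550.
(Δp)² = 2.6550 − (0.0000)² = 2.6550.

2.66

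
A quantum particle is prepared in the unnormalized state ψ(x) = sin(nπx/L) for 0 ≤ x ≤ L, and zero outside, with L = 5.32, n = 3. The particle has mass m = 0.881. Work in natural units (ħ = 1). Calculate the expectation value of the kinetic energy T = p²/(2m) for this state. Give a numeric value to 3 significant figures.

1.78

T = −(ħ²/2m) d²/dx², so ⟨T⟩ = −(ħ²/2m) ∫ ψ*·ψ'' dx / ∫|ψ|² dx; with m = 0.881.
d/dx sin(nπx/L) = (nπ/L)·cos(nπx/L) and d²/dx² sin(nπx/L) = −(nπ/L)²·sin(nπx/L); on 0 ≤ x ≤ L, ∫sin²(nπx/L) dx = L/2 and ∫sin(nπx/L)·cos(nπx/L) dx = 0.
State is unnormalized: ∫|ψ|² dx = 2.6600, and ∫ψ*·(−ħ²/2m · ψ'') dx = 4.7380, so ⟨T⟩ = 4.7380 / 2.6600.
⟨T⟩ = 1.7812.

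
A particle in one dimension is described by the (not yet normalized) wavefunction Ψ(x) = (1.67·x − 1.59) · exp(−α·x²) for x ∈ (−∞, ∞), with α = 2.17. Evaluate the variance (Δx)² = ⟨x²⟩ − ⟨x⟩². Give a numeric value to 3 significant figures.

0.0951

Compute ⟨x⟩ and ⟨x²⟩ separately, then (Δx)² = ⟨x²⟩ − ⟨x⟩².
Expand each integrand as polynomial × e^(−2αx²) and use ∫x^(2j)·e^(−2αx²) dx = (2j−1)!!/(4α)^j · √(π/(2α)), odd powers → 0; here √(π/(2α)) = 0.85081.
Normalization: ∫|Ψ|² dx = 2.4243.
⟨x⟩ = -0.21472 and ⟨x²⟩ = 0.14119.
(Δx)² = 0.14119 − (-0.21472)² = 0.095085.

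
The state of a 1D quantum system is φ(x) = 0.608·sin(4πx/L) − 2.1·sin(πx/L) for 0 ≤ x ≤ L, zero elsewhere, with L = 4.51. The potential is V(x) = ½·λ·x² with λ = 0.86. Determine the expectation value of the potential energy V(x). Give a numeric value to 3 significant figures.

2.57

⟨V⟩ = ∫ V(x)·|φ|² dx / ∫|φ|² dx.
On 0 ≤ x ≤ L (j ≠ l): ∫sin²(jπx/L) dx = L/2, ∫sin(jπx/L)·sin(lπx/L) dx = 0; diagonal moments ∫x·sin²(jπx/L) dx = L²/4, ∫x²·sin²(jπx/L) dx = L³·(1/6 − 1/(4j²π²)); cross terms ∫x·sin(jπx/L)·sin(lπx/L) dx = 0 for j + l even and −4jlL²/(π²(j² − l²)²) for j + l odd, ∫x²·sin(jπx/L)·sin(lπx/L) dx = (−1)^(j+l)·4jlL³/(π²(j² − l²)²); higher powers the same way via product-to-sum and parts.
State is unnormalized: ∫|φ|² dx = 10.778, and ∫φ*·V(x)·φ dx = 27.719, so ⟨V⟩ = 27.719 / 10.778.
⟨V⟩ = 2.5718.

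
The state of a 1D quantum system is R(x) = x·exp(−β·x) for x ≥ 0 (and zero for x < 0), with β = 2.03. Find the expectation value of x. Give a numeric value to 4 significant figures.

0.7389

⟨x⟩ = ∫ x·|R|² dx / ∫|R|² dx (integrals over the domain).
Every integrand reduces to terms xʲ·e^(−2βx) on [0, ∞); use ∫₀^∞ xʲ·e^(−2βx) dx = j!/(2β)^(j+1).
State is unnormalized: ∫|R|² dx = 0.029885, and ∫R*·x·R dx = 0.022082, so ⟨x⟩ = 0.022082 / 0.029885.
⟨x⟩ = 0.73892.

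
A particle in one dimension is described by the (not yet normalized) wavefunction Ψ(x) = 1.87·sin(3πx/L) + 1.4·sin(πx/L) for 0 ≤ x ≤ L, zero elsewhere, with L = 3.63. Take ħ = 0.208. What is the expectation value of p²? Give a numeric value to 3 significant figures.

p² Ψ = −ħ² d²Ψ/dx²; ⟨p²⟩ = −ħ² ∫ Ψ*·Ψ'' dx / ∫|Ψ|² dx.
d²/dx² sin(jπx/L) = −(jπ/L)²·sin(jπx/L); on 0 ≤ x ≤ L, ∫sin²(jπx/L) dx = L/2 and ∫sin(jπx/L)·sin(lπx/L) dx = 0 for j ≠ l, so only diagonal terms survive in ∫|Ψ|² and ∫Ψ·Ψ″; ∫Ψ·Ψ′ dx = [Ψ²/2] between the walls = 0.
State is unnormalized: ∫|Ψ|² dx = 9.9043, and ∫Ψ*·(−ħ² Ψ'') dx = 1.9663, so ⟨p²⟩ = 1.9663 / 9.9043.
⟨p²⟩ = 0.19853.

0.199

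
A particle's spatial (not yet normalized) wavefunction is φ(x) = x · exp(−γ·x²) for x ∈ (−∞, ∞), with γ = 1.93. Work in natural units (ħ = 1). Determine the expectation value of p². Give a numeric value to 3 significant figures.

5.79

p² φ = −ħ² d²φ/dx²; ⟨p²⟩ = −ħ² ∫ φ*·φ'' dx / ∫|φ|² dx.
Expand each integrand as polynomial × e^(−2γx²) and use ∫x^(2j)·e^(−2γx²) dx = (2j−1)!!/(4γ)^j · √(π/(2γ)), odd powers → 0; here √(π/(2γ)) = 0.90216. Differentiate with the product rule, d/dx e^(−γx²) = −2γx·e^(−γx²).
State is unnormalized: ∫|φ|² dx = 0.11686, and ∫φ*·(−ħ² φ'') dx = 0.67662, so ⟨p²⟩ = 0.67662 / 0.11686.
⟨p²⟩ = 5.7900.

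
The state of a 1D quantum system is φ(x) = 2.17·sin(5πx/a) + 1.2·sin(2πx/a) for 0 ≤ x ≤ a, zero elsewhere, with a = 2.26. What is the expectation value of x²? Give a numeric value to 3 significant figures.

1.60

⟨x²⟩ = ∫ x²·|φ|² dx / ∫|φ|² dx (integrals over the domain).
On 0 ≤ x ≤ a (j ≠ l): ∫sin²(jπx/a) dx = a/2, ∫sin(jπx/a)·sin(lπx/a) dx = 0; diagonal moments ∫x·sin²(jπx/a) dx = a²/4, ∫x²·sin²(jπx/a) dx = a³·(1/6 − 1/(4j²π²)); cross terms ∫x·sin(jπx/a)·sin(lπx/a) dx = 0 for j + l even and −4jla²/(π²(j² − l²)²) for j + l odd, ∫x²·sin(jπx/a)·sin(lπx/a) dx = (−1)^(j+l)·4jla³/(π²(j² − l²)²); higher powers the same way via product-to-sum and parts.
State is unnormalized: ∫|φ|² dx = 6.9483, and ∫φ*·x²·φ dx = 11.117, so ⟨x²⟩ = 11.117 / 6.9483.
⟨x²⟩ = 1.5999.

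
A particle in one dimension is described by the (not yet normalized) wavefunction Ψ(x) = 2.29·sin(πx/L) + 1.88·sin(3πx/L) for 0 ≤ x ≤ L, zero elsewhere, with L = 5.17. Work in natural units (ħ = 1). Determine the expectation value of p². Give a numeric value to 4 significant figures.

1.559

p² Ψ = −ħ² d²Ψ/dx²; ⟨p²⟩ = −ħ² ∫ Ψ*·Ψ'' dx / ∫|Ψ|² dx.
d²/dx² sin(jπx/L) = −(jπ/L)²·sin(jπx/L); on 0 ≤ x ≤ L, ∫sin²(jπx/L) dx = L/2 and ∫sin(jπx/L)·sin(lπx/L) dx = 0 for j ≠ l, so only diagonal terms survive in ∫|Ψ|² and ∫Ψ·Ψ″; ∫Ψ·Ψ′ dx = [Ψ²/2] between the walls = 0.
State is unnormalized: ∫|Ψ|² dx = 22.692, and ∫Ψ*·(−ħ² Ψ'') dx = 35.368, so ⟨p²⟩ = 35.368 / 22.692.
⟨p²⟩ = 1.5586.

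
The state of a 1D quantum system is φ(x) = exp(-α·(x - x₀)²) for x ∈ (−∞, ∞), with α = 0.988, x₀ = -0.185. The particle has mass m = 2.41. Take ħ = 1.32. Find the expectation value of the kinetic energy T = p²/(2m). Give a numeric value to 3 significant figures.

0.357

T = −(ħ²/2m) d²/dx², so ⟨T⟩ = −(ħ²/2m) ∫ φ*·φ'' dx / ∫|φ|² dx; with m = 2.41.
Gaussian moments (u = x − x₀): ∫u^(2j)·e^(−2αu²) du = (2j−1)!!/(4α)^j · √(π/(2α)), odd powers integrate to 0; here √(π/(2α)) = 1.2609. Derivatives: d/dx e^(−αu²) = −2αu·e^(−αu²), d²/dx² e^(−αu²) = (4α²u² − 2α)·e^(−αu²).
State is unnormalized: ∫|φ|² dx = 1.2609, and ∫φ*·(−ħ²/2m · φ'') dx = 0.45034, so ⟨T⟩ = 0.45034 / 1.2609.
⟨T⟩ = 0.35716.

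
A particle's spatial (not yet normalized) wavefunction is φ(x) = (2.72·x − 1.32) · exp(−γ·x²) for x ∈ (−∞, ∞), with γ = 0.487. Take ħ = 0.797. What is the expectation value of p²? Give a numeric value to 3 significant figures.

p² φ = −ħ² d²φ/dx²; ⟨p²⟩ = −ħ² ∫ φ*·φ'' dx / ∫|φ|² dx.
Expand each integrand as polynomial × e^(−2γx²) and use ∫x^(2j)·e^(−2γx²) dx = (2j−1)!!/(4γ)^j · √(π/(2γ)), odd powers → 0; here √(π/(2γ)) = 1.7960. Differentiate with the product rule, d/dx e^(−γx²) = −2γx·e^(−γx²).
State is unnormalized: ∫|φ|² dx = 9.9502, and ∫φ*·(−ħ² φ'') dx = 7.2981, so ⟨p²⟩ = 7.2981 / 9.9502.
⟨p²⟩ = 0.73347.

0.733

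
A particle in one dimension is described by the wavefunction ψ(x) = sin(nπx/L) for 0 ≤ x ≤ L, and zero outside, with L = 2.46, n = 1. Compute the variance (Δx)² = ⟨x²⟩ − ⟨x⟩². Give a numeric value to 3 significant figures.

0.198

Compute ⟨x⟩ and ⟨x²⟩ separately, then (Δx)² = ⟨x²⟩ − ⟨x⟩².
With sin²θ = (1 − cos2θ)/2 on 0 ≤ x ≤ L: ∫sin²(nπx/L) dx = L/2, ∫x·sin²(nπx/L) dx = L²/4, ∫x²·sin²(nπx/L) dx = L³·(1/6 − 1/(4n²π²)); higher powers xᵏ the same way, integrating xᵏ·cos(2nπx/L) by parts.
Normalization: ∫|ψ|² dx = 1.2300.
⟨x⟩ = 1.2300 and ⟨x²⟩ = 1.7106.
(Δx)² = 1.7106 − (1.2300)² = 0.19772.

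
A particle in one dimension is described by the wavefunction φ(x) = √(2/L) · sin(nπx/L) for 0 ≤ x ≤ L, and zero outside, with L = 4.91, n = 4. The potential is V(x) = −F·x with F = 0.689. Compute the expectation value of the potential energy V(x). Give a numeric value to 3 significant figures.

⟨V⟩ = ∫ V(x)·|φ|² dx.
With sin²θ = (1 − cos2θ)/2 on 0 ≤ x ≤ L: ∫sin²(nπx/L) dx = L/2, ∫x·sin²(nπx/L) dx = L²/4, ∫x²·sin²(nπx/L) dx = L³·(1/6 − 1/(4n²π²)); higher powers xᵏ the same way, integrating xᵏ·cos(2nπx/L) by parts.
⟨V⟩ = -1.6915.

-1.69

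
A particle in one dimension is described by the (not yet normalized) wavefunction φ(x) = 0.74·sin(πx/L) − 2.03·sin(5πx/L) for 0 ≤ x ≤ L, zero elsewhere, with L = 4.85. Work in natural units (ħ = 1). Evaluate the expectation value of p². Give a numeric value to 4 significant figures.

9.308

p² φ = −ħ² d²φ/dx²; ⟨p²⟩ = −ħ² ∫ φ*·φ'' dx / ∫|φ|² dx.
d²/dx² sin(jπx/L) = −(jπ/L)²·sin(jπx/L); on 0 ≤ x ≤ L, ∫sin²(jπx/L) dx = L/2 and ∫sin(jπx/L)·sin(lπx/L) dx = 0 for j ≠ l, so only diagonal terms survive in ∫|φ|² and ∫φ·φ″; ∫φ·φ′ dx = [φ²/2] between the walls = 0.
State is unnormalized: ∫|φ|² dx = 11.321, and ∫φ*·(−ħ² φ'') dx = 105.38, so ⟨p²⟩ = 105.38 / 11.321.
⟨p²⟩ = 9.3084.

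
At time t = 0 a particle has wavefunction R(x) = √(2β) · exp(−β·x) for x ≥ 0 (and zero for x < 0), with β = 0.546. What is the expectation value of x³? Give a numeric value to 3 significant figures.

4.61

⟨x³⟩ = ∫ x³·|R|² dx (integrals over the domain).
Every integrand reduces to terms xʲ·e^(−2βx) on [0, ∞); use ∫₀^∞ xʲ·e^(−2βx) dx = j!/(2β)^(j+1).
⟨x³⟩ = 4.6077.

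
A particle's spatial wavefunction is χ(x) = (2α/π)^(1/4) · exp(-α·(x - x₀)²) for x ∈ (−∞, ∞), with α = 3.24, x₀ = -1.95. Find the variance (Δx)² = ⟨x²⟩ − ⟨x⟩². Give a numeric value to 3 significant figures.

Compute ⟨x⟩ and ⟨x²⟩ separately, then (Δx)² = ⟨x²⟩ − ⟨x⟩².
Gaussian moments (u = x − x₀): ∫u^(2j)·e^(−2αu²) du = (2j−1)!!/(4α)^j · √(π/(2α)), odd powers integrate to 0; here √(π/(2α)) = 0.69629.
⟨x⟩ = -1.9500 and ⟨x²⟩ = 3.8797.
(Δx)² = 3.8797 − (-1.9500)² = 0.077160.

0.0772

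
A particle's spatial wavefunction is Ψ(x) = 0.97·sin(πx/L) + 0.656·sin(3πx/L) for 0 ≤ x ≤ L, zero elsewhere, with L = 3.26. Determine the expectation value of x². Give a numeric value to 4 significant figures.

3.529

⟨x²⟩ = ∫ x²·|Ψ|² dx / ∫|Ψ|² dx (integrals over the domain).
On 0 ≤ x ≤ L (j ≠ l): ∫sin²(jπx/L) dx = L/2, ∫sin(jπx/L)·sin(lπx/L) dx = 0; diagonal moments ∫x·sin²(jπx/L) dx = L²/4, ∫x²·sin²(jπx/L) dx = L³·(1/6 − 1/(4j²π²)); cross terms ∫x·sin(jπx/L)·sin(lπx/L) dx = 0 for j + l even and −4jlL²/(π²(j² − l²)²) for j + l odd, ∫x²·sin(jπx/L)·sin(lπx/L) dx = (−1)^(j+l)·4jlL³/(π²(j² − l²)²); higher powers the same way via product-to-sum and parts.
State is unnormalized: ∫|Ψ|² dx = 2.2351, and ∫Ψ*·x²·Ψ dx = 7.8879, so ⟨x²⟩ = 7.8879 / 2.2351.
⟨x²⟩ = 3.5291.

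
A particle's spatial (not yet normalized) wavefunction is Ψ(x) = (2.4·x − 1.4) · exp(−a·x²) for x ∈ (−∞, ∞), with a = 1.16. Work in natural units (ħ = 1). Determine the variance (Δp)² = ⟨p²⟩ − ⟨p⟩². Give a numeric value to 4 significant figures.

Compute ⟨p⟩ and ⟨p²⟩ separately; (Δp)² = ⟨p²⟩ − ⟨p⟩².
Expand each integrand as polynomial × e^(−2ax²) and use ∫x^(2j)·e^(−2ax²) dx = (2j−1)!!/(4a)^j · √(π/(2a)), odd powers → 0; here √(π/(2a)) = 1.1637. Differentiate with the product rule, d/dx e^(−ax²) = −2ax·e^(−ax²).
Normalization: ∫|Ψ|² dx = 3.7254.
⟨p⟩ = 0.0000 and ⟨p²⟩ = 2.0596.
(Δp)² = 2.0596 − (0.0000)² = 2.0596.

2.060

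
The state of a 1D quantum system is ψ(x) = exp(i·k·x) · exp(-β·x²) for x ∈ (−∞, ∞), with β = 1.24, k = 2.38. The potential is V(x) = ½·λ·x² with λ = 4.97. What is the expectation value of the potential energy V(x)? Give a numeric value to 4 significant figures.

⟨V⟩ = ∫ V(x)·|ψ|² dx / ∫|ψ|² dx.
Gaussian moments: ∫x^(2j)·e^(−2βx²) dx = (2j−1)!!/(4β)^j · √(π/(2β)), odd powers integrate to 0; here √(π/(2β)) = 1.1255.
State is unnormalized: ∫|ψ|² dx = 1.1255, and ∫ψ*·V(x)·ψ dx = 0.56389, so ⟨V⟩ = 0.56389 / 1.1255.
⟨V⟩ = 0.50101.

0.5010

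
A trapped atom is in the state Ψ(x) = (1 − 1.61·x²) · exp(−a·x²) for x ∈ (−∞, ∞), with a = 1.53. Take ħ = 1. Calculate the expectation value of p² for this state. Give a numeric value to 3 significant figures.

p² Ψ = −ħ² d²Ψ/dx²; ⟨p²⟩ = −ħ² ∫ Ψ*·Ψ'' dx / ∫|Ψ|² dx.
Expand each integrand as polynomial × e^(−2ax²) and use ∫x^(2j)·e^(−2ax²) dx = (2j−1)!!/(4a)^j · √(π/(2a)), odd powers → 0; here √(π/(2a)) = 1.0132. Differentiate with the product rule, d/dx e^(−ax²) = −2ax·e^(−ax²).
State is unnormalized: ∫|Ψ|² dx = 0.69050, and ∫Ψ*·(−ħ² Ψ'') dx = 3.1169, so ⟨p²⟩ = 3.1169 / 0.69050.
⟨p²⟩ = 4.5140.

4.51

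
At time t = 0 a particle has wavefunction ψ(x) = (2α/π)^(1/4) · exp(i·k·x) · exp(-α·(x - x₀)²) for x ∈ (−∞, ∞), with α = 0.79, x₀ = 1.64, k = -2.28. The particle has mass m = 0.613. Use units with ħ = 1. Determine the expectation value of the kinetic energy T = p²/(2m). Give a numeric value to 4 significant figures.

T = −(ħ²/2m) d²/dx², so ⟨T⟩ = −(ħ²/2m) ∫ ψ*·ψ'' dx; with m = 0.613.
Gaussian moments (u = x − x₀): ∫u^(2j)·e^(−2αu²) du = (2j−1)!!/(4α)^j · √(π/(2α)), odd powers integrate to 0; here √(π/(2α)) = 1.4101. Derivatives: ψ′ = (ik − 2αu)·ψ, ψ″ = ((ik − 2αu)² − 2α)·ψ; the odd-in-u pieces drop out.
⟨T⟩ = 4.8845.

4.885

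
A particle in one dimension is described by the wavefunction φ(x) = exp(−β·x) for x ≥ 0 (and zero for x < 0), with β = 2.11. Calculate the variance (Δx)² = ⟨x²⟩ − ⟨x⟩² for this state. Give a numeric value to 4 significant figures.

0.05615

Compute ⟨x⟩ and ⟨x²⟩ separately, then (Δx)² = ⟨x²⟩ − ⟨x⟩².
Every integrand reduces to terms xʲ·e^(−2βx) on [0, ∞); use ∫₀^∞ xʲ·e^(−2βx) dx = j!/(2β)^(j+1).
Normalization: ∫|φ|² dx = 0.23697.
⟨x⟩ = 0.23697 and ⟨x²⟩ = 0.11231.
(Δx)² = 0.11231 − (0.23697)² = 0.056153.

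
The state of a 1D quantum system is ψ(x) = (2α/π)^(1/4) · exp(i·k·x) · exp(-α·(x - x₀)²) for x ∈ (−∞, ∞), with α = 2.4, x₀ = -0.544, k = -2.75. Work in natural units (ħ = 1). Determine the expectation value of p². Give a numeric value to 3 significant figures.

9.96

p² ψ = −ħ² d²ψ/dx²; ⟨p²⟩ = −ħ² ∫ ψ*·ψ'' dx.
Gaussian moments (u = x − x₀): ∫u^(2j)·e^(−2αu²) du = (2j−1)!!/(4α)^j · √(π/(2α)), odd powers integrate to 0; here √(π/(2α)) = 0.80901. Derivatives: ψ′ = (ik − 2αu)·ψ, ψ″ = ((ik − 2αu)² − 2α)·ψ; the odd-in-u pieces drop out.
⟨p²⟩ = 9.9625.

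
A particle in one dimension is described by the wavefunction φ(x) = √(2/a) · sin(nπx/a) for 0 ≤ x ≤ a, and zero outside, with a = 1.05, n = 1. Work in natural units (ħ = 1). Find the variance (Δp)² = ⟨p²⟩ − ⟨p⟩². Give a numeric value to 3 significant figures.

8.95

Compute ⟨p⟩ and ⟨p²⟩ separately; (Δp)² = ⟨p²⟩ − ⟨p⟩².
d/dx sin(nπx/a) = (nπ/a)·cos(nπx/a) and d²/dx² sin(nπx/a) = −(nπ/a)²·sin(nπx/a); on 0 ≤ x ≤ a, ∫sin²(nπx/a) dx = a/2 and ∫sin(nπx/a)·cos(nπx/a) dx = 0.
⟨p⟩ = 0.0000 and ⟨p²⟩ = 8.9520.
(Δp)² = 8.9520 − (0.0000)² = 8.9520.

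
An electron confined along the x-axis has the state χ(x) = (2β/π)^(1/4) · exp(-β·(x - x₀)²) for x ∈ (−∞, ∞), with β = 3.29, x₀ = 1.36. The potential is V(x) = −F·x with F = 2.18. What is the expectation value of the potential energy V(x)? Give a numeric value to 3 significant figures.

⟨V⟩ = ∫ V(x)·|χ|² dx.
Gaussian moments (u = x − x₀): ∫u^(2j)·e^(−2βu²) du = (2j−1)!!/(4β)^j · √(π/(2β)), odd powers integrate to 0; here √(π/(2β)) = 0.69097.
⟨V⟩ = -2.9648.

-2.96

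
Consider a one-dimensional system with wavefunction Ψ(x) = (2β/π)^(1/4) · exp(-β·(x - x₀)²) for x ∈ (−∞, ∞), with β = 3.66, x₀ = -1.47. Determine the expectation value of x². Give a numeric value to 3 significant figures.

2.23

⟨x²⟩ = ∫ x²·|Ψ|² dx (integrals over the domain).
Gaussian moments (u = x − x₀): ∫u^(2j)·e^(−2βu²) du = (2j−1)!!/(4β)^j · √(π/(2β)), odd powers integrate to 0; here √(π/(2β)) = 0.65512.
⟨x²⟩ = 2.2292.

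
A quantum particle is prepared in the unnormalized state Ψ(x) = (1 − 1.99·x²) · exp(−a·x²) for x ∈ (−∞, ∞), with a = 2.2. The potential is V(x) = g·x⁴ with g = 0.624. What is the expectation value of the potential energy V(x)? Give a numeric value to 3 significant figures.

⟨V⟩ = ∫ V(x)·|Ψ|² dx / ∫|Ψ|² dx.
Expand each integrand as polynomial × e^(−2ax²) and use ∫x^(2j)·e^(−2ax²) dx = (2j−1)!!/(4a)^j · √(π/(2a)), odd powers → 0; here √(π/(2a)) = 0.84498.
State is unnormalized: ∫|Ψ|² dx = 0.59245, and ∫Ψ*·V(x)·Ψ dx = 0.010794, so ⟨V⟩ = 0.010794 / 0.59245.
⟨V⟩ = 0.018220.

0.0182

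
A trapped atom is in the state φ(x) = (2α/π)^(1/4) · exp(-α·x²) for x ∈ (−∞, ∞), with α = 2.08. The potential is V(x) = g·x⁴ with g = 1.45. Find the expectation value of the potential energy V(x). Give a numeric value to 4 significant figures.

0.06284

⟨V⟩ = ∫ V(x)·|φ|² dx.
Gaussian moments: ∫x^(2j)·e^(−2αx²) dx = (2j−1)!!/(4α)^j · √(π/(2α)), odd powers integrate to 0; here √(π/(2α)) = 0.86902.
⟨V⟩ = 0.062841.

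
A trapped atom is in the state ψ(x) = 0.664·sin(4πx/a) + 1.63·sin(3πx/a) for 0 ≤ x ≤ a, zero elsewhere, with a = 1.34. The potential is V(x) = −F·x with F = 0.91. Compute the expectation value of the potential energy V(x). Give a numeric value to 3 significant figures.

-0.441

⟨V⟩ = ∫ V(x)·|ψ|² dx / ∫|ψ|² dx.
On 0 ≤ x ≤ a (j ≠ l): ∫sin²(jπx/a) dx = a/2, ∫sin(jπx/a)·sin(lπx/a) dx = 0; diagonal moments ∫x·sin²(jπx/a) dx = a²/4, ∫x²·sin²(jπx/a) dx = a³·(1/6 − 1/(4j²π²)); cross terms ∫x·sin(jπx/a)·sin(lπx/a) dx = 0 for j + l even and −4jla²/(π²(j² − l²)²) for j + l odd, ∫x²·sin(jπx/a)·sin(lπx/a) dx = (−1)^(j+l)·4jla³/(π²(j² − l²)²); higher powers the same way via product-to-sum and parts.
State is unnormalized: ∫|ψ|² dx = 2.0755, and ∫ψ*·V(x)·ψ dx = -0.91439, so ⟨V⟩ = -0.91439 / 2.0755.
⟨V⟩ = -0.44056.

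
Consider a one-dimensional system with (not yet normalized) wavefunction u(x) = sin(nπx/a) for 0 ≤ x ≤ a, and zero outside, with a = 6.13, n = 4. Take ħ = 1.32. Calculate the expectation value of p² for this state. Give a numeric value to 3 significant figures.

p² u = −ħ² d²u/dx²; ⟨p²⟩ = −ħ² ∫ u*·u'' dx / ∫|u|² dx.
d/dx sin(nπx/a) = (nπ/a)·cos(nπx/a) and d²/dx² sin(nπx/a) = −(nπ/a)²·sin(nπx/a); on 0 ≤ x ≤ a, ∫sin²(nπx/a) dx = a/2 and ∫sin(nπx/a)·cos(nπx/a) dx = 0.
State is unnormalized: ∫|u|² dx = 3.0650, and ∫u*·(−ħ² u'') dx = 22.443, so ⟨p²⟩ = 22.443 / 3.0650.
⟨p²⟩ = 7.3223.

7.32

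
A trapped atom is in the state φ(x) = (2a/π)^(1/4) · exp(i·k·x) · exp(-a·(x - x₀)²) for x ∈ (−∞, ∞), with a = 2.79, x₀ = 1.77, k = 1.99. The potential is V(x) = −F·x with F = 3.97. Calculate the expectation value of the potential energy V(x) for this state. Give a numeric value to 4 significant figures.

-7.027

⟨V⟩ = ∫ V(x)·|φ|² dx.
Gaussian moments (u = x − x₀): ∫u^(2j)·e^(−2au²) du = (2j−1)!!/(4a)^j · √(π/(2a)), odd powers integrate to 0; here √(π/(2a)) = 0.75034.
⟨V⟩ = -7.0269.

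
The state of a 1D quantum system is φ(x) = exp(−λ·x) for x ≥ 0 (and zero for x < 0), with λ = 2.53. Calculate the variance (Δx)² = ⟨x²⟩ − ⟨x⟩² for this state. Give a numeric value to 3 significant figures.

0.0391

Compute ⟨x⟩ and ⟨x²⟩ separately, then (Δx)² = ⟨x²⟩ − ⟨x⟩².
Every integrand reduces to terms xʲ·e^(−2λx) on [0, ∞); use ∫₀^∞ xʲ·e^(−2λx) dx = j!/(2λ)^(j+1).
Normalization: ∫|φ|² dx = 0.19763.
⟨x⟩ = 0.19763 and ⟨x²⟩ = 0.078114.
(Δx)² = 0.078114 − (0.19763)² = 0.039057.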